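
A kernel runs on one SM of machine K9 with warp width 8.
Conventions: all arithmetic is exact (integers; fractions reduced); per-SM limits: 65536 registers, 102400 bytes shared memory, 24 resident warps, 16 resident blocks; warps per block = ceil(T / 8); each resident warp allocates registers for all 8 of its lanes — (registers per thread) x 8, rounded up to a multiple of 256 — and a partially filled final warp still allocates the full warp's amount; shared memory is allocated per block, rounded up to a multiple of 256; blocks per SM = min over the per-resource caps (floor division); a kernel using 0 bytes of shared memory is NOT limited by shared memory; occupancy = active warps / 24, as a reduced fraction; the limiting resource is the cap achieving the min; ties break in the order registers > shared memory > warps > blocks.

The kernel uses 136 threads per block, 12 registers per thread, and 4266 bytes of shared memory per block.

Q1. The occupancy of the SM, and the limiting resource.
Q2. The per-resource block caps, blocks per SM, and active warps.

Answer: occupancy 17/24, limited by warps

registers: 15 blocks
shared memory: 23 blocks
warps: 1 block
blocks: 16 blocks

Answer: 1 block, 17 active warps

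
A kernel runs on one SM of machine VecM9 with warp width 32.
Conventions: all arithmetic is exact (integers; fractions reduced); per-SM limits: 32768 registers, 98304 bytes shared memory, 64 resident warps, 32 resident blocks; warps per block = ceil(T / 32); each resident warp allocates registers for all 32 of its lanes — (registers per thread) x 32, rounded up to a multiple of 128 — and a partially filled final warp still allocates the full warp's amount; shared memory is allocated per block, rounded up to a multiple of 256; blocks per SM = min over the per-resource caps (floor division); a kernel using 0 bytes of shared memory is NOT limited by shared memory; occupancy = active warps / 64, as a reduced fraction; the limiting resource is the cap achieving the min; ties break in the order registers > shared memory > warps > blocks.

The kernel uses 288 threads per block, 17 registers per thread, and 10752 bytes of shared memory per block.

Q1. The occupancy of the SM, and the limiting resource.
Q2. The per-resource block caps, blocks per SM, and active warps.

Answer: occupancy 45/64, limited by registers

registers: 5 blocks
shared memory: 9 blocks
warps: 7 blocks
blocks: 32 blocks

Answer: 5 blocks, 45 active warps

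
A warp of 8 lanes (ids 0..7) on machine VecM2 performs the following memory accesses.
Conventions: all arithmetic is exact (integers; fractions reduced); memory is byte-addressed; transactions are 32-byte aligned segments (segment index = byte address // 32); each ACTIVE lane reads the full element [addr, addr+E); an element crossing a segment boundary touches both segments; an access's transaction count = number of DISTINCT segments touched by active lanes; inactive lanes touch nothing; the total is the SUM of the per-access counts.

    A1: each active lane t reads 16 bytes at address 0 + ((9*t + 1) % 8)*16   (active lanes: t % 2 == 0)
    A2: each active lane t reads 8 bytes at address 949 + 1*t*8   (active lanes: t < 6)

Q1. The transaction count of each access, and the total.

A1: 4 transactions
A2: 3 transactions

Answer: 4,3; total 7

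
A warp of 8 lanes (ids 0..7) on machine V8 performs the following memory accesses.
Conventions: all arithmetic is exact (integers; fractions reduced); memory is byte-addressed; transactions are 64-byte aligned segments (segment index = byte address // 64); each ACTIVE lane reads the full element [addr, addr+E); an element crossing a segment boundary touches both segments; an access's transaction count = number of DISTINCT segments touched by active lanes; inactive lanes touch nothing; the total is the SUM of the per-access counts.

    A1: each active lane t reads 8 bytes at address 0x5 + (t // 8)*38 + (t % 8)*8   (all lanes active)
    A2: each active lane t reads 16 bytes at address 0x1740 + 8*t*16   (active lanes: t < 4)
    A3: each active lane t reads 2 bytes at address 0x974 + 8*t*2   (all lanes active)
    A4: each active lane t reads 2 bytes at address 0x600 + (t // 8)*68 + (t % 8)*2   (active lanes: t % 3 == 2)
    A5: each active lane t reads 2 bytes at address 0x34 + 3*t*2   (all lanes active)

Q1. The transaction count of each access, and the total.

A1: 2 transactions
A2: 4 transactions
A3: 3 transactions
A4: 1 transaction
A5: 2 transactions

Answer: 2,4,3,1,2; total 12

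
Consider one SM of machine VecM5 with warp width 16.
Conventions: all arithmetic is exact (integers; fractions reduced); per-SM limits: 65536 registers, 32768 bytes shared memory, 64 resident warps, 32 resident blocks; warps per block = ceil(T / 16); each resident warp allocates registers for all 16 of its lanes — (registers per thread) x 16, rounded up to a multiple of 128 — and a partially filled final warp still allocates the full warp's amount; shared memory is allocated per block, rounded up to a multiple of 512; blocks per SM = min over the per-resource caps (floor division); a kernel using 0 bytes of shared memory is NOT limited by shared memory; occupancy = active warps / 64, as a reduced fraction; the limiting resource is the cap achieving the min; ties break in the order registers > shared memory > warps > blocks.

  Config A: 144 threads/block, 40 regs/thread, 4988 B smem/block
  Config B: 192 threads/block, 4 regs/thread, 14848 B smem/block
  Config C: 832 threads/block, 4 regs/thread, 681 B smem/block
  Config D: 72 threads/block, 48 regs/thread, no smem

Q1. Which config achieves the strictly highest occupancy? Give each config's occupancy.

occupancies: A 27/32, B 3/8, C 13/16, D 15/16

Answer: D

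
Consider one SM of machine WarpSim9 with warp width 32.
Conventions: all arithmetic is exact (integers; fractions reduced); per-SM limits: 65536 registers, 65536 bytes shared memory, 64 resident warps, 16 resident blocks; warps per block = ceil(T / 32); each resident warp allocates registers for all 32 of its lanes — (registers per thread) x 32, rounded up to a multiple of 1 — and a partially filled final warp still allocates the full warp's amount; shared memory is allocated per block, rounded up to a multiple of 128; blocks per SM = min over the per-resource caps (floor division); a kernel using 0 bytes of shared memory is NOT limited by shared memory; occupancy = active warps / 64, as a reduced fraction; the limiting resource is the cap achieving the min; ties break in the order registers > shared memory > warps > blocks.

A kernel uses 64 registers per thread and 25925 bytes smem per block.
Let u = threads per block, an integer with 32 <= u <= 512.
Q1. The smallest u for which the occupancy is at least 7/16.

Answer: u = 417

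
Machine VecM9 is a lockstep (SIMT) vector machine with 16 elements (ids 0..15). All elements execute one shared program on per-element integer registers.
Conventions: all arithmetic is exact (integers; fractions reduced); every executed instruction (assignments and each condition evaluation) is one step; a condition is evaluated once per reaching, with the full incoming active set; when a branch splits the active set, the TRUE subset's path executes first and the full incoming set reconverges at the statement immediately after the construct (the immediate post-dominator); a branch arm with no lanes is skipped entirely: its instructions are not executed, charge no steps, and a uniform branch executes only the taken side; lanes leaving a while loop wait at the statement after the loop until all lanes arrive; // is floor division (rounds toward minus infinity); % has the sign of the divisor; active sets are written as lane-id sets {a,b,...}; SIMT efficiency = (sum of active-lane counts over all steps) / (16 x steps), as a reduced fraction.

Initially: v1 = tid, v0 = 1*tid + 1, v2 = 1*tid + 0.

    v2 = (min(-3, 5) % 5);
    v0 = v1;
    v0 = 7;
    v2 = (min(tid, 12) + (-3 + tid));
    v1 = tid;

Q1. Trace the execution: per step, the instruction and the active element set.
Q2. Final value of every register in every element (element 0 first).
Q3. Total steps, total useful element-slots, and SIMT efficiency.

step 0: v2 <- (min(-3, 5) % 5)       {0,1,2,3,4,5,6,7,8,9,10,11,12,13,14,15}
step 1: v0 <- v1                     {0,1,2,3,4,5,6,7,8,9,10,11,12,13,14,15}
step 2: v0 <- 7                      {0,1,2,3,4,5,6,7,8,9,10,11,12,13,14,15}
step 3: v2 <- (min(tid, 12) + (-3 + tid)) {0,1,2,3,4,5,6,7,8,9,10,11,12,13,14,15}
step 4: v1 <- tid                    {0,1,2,3,4,5,6,7,8,9,10,11,12,13,14,15}

Answer: 5 steps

v1: 0,1,2,3,4,5,6,7,8,9,10,11,12,13,14,15
v0: 7,7,7,7,7,7,7,7,7,7,7,7,7,7,7,7
v2: -3,-1,1,3,5,7,9,11,13,15,17,19,21,22,23,24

steps = 5; useful = 80; efficiency = 80/80 = 1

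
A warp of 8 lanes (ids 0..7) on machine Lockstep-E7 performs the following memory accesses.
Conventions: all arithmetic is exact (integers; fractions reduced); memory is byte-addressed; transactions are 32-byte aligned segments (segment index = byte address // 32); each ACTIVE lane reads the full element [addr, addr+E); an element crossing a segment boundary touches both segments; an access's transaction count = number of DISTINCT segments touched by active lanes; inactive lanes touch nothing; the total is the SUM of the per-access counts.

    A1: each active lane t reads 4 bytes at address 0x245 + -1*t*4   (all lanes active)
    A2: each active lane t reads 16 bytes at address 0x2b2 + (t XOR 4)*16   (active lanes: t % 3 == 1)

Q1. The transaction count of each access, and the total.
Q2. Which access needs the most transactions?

A1: 2 transactions
A2: 4 transactions

Answer: 2,4; total 6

Answer: A2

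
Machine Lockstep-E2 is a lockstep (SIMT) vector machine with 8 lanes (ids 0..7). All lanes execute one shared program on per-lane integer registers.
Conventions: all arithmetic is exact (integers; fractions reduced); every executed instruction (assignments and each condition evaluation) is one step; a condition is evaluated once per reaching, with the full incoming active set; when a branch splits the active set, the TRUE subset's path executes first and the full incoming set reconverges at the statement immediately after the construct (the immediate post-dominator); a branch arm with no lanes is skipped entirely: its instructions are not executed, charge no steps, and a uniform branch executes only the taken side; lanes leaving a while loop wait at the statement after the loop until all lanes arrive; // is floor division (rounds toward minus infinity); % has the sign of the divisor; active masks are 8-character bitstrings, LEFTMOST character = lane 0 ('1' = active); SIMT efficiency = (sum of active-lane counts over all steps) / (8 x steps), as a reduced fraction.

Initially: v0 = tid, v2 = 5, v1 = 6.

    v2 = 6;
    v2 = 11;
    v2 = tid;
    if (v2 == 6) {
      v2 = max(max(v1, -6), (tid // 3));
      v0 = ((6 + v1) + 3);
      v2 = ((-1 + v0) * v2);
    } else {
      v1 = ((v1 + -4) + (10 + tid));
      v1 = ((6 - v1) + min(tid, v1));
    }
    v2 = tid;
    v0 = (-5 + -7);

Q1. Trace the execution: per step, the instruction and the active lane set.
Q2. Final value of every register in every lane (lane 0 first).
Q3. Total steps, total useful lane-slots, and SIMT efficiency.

step 0: v2 <- 6                      11111111
step 1: v2 <- 11                     11111111
step 2: v2 <- tid                    11111111
step 3: eval (v2 == 6)               11111111
step 4: v2 <- max(max(v1, -6), (tid // 3)) 00000010
step 5: v0 <- ((6 + v1) + 3)         00000010
step 6: v2 <- ((-1 + v0) * v2)       00000010
step 7: v1 <- ((v1 + -4) + (10 + tid)) 11111101
step 8: v1 <- ((6 - v1) + min(tid, v1)) 11111101
step 9: v2 <- tid                    11111111
step 10: v0 <- (-5 + -7)              11111111

Answer: 11 steps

v0: -12,-12,-12,-12,-12,-12,-12,-12
v2: 0,1,2,3,4,5,6,7
v1: -6,-6,-6,-6,-6,-6,6,-6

steps = 11; useful = 65; efficiency = 65/88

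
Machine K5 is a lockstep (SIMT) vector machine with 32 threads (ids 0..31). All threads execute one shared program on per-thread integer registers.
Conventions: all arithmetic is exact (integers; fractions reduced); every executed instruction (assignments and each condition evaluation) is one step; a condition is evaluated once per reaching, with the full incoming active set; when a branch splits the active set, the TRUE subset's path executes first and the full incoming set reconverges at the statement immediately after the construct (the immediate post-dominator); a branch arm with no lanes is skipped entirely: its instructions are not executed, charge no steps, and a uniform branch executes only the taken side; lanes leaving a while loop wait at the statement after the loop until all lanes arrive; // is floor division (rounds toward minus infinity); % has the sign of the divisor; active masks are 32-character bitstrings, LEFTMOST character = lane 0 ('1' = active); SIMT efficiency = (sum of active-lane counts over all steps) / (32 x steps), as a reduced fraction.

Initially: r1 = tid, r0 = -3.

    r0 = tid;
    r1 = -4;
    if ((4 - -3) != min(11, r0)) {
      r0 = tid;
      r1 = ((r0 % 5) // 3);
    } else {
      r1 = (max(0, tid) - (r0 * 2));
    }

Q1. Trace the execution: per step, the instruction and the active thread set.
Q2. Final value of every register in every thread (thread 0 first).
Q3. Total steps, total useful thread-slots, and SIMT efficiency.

step 0: r0 <- tid                    11111111111111111111111111111111
step 1: r1 <- -4                     11111111111111111111111111111111
step 2: eval ((4 - -3) != min(11, r0)) 11111111111111111111111111111111
step 3: r0 <- tid                    11111110111111111111111111111111
step 4: r1 <- ((r0 % 5) // 3)        11111110111111111111111111111111
step 5: r1 <- (max(0, tid) - (r0 * 2)) 00000001000000000000000000000000

Answer: 6 steps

r1: 0,0,0,1,1,0,0,-7,1,1,0,0,0,1,1,0,0,0,1,1,0,0,0,1,1,0,0,0,1,1,0,0
r0: 0,1,2,3,4,5,6,7,8,9,10,11,12,13,14,15,16,17,18,19,20,21,22,23,24,25,26,27,28,29,30,31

steps = 6; useful = 159; efficiency = 159/192 = 53/64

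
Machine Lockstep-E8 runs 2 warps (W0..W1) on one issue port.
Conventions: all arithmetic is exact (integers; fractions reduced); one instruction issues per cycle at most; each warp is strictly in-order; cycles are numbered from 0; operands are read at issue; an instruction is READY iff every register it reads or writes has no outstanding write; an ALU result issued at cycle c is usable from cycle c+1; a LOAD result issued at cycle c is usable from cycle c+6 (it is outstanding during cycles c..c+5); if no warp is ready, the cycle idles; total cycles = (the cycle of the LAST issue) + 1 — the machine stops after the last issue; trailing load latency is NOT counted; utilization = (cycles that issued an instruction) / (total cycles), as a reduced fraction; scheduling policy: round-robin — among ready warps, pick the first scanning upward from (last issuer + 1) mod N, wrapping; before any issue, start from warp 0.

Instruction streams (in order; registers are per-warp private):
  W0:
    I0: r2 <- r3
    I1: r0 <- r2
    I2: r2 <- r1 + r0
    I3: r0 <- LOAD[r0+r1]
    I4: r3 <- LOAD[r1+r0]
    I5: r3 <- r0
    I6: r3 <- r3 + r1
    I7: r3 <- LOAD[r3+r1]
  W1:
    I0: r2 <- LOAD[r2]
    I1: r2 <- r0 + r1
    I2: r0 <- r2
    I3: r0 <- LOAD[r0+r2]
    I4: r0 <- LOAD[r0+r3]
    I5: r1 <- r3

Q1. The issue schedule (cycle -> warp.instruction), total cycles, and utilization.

cycle 0: W0.I0
cycle 1: W1.I0
cycle 2: W0.I1
cycle 3: W0.I2
cycle 4: W0.I3
cycle 5: idle
cycle 6: idle
cycle 7: W1.I1
cycle 8: W1.I2
cycle 9: W1.I3
cycle 10: W0.I4
cycle 11: idle
cycle 12: idle
cycle 13: idle
cycle 14: idle
cycle 15: W1.I4
cycle 16: W0.I5
cycle 17: W1.I5
cycle 18: W0.I6
cycle 19: W0.I7

Answer: 20 cycles, utilization 7/10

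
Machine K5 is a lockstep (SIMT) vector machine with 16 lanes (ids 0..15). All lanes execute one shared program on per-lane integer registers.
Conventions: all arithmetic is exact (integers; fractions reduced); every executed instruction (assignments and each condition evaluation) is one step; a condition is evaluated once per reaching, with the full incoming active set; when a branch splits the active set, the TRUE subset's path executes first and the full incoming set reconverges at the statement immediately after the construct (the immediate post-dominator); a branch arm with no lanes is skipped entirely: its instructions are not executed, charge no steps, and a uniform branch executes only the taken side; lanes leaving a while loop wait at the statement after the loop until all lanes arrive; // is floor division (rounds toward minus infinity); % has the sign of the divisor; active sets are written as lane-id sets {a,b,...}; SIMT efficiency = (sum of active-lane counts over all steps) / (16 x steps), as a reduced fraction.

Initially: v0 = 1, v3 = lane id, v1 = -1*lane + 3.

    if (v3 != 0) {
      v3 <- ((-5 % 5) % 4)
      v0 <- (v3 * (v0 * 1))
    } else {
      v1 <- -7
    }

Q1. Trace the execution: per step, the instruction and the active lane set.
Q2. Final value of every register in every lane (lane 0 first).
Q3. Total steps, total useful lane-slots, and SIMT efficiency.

step 0: eval (v3 != 0)               {0,1,2,3,4,5,6,7,8,9,10,11,12,13,14,15}
step 1: v3 <- ((-5 % 5) % 4)         {1,2,3,4,5,6,7,8,9,10,11,12,13,14,15}
step 2: v0 <- (v3 * (v0 * 1))        {1,2,3,4,5,6,7,8,9,10,11,12,13,14,15}
step 3: v1 <- -7                     {0}

Answer: 4 steps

v0: 1,0,0,0,0,0,0,0,0,0,0,0,0,0,0,0
v3: 0,0,0,0,0,0,0,0,0,0,0,0,0,0,0,0
v1: -7,2,1,0,-1,-2,-3,-4,-5,-6,-7,-8,-9,-10,-11,-12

steps = 4; useful = 47; efficiency = 47/64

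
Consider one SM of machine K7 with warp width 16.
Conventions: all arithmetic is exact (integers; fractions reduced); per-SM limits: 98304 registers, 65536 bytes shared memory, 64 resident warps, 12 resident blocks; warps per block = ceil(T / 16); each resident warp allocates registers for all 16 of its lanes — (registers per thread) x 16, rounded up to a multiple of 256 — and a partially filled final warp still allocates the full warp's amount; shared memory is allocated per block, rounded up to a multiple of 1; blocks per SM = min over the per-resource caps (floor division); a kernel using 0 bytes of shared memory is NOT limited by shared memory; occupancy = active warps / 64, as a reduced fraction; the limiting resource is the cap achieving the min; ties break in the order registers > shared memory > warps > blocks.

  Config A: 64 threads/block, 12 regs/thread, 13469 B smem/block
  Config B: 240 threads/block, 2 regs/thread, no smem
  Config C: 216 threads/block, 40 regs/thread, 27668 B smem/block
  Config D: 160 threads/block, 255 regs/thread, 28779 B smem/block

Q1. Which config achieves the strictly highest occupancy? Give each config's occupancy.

occupancies: A 1/4, B 15/16, C 7/16, D 5/16

Answer: B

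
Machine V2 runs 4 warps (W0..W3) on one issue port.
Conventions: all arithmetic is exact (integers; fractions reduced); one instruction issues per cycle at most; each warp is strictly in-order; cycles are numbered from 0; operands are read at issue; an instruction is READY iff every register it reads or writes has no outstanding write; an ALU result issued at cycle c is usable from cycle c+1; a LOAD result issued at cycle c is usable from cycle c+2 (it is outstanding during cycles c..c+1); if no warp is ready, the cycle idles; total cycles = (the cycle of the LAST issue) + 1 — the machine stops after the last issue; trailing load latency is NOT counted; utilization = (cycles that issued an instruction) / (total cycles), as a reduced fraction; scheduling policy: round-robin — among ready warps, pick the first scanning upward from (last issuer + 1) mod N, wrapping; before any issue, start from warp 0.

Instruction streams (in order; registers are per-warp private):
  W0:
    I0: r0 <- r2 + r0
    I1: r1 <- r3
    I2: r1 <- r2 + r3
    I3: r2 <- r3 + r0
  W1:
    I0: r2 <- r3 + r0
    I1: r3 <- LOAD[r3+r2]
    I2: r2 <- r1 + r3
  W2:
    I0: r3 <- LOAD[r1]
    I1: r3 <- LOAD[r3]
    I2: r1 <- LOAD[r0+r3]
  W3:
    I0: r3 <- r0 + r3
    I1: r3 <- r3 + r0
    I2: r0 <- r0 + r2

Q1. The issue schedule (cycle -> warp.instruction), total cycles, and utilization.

cycle 0: W0.I0
cycle 1: W1.I0
cycle 2: W2.I0
cycle 3: W3.I0
cycle 4: W0.I1
cycle 5: W1.I1
cycle 6: W2.I1
cycle 7: W3.I1
cycle 8: W0.I2
cycle 9: W1.I2
cycle 10: W2.I2
cycle 11: W3.I2
cycle 12: W0.I3

Answer: 13 cycles, utilization 1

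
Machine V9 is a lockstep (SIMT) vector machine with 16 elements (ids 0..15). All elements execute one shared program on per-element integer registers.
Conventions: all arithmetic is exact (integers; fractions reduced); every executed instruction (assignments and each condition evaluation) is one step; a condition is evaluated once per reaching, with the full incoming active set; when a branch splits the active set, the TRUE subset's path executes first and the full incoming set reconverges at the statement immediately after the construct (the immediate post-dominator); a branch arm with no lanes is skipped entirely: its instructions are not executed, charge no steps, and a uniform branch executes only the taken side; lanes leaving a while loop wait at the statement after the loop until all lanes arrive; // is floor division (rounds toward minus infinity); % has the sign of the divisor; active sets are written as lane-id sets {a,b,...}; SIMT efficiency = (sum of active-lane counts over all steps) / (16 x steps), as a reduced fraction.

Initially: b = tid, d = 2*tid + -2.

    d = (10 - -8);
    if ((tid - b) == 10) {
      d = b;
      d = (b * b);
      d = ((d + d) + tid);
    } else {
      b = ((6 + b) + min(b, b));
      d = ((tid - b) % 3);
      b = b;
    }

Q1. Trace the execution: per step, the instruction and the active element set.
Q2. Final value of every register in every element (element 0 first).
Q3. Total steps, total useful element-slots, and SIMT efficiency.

step 0: d <- (10 - -8)               {0,1,2,3,4,5,6,7,8,9,10,11,12,13,14,15}
step 1: eval ((tid - b) == 10)       {0,1,2,3,4,5,6,7,8,9,10,11,12,13,14,15}
step 2: b <- ((6 + b) + min(b, b))   {0,1,2,3,4,5,6,7,8,9,10,11,12,13,14,15}
step 3: d <- ((tid - b) % 3)         {0,1,2,3,4,5,6,7,8,9,10,11,12,13,14,15}
step 4: b <- b                       {0,1,2,3,4,5,6,7,8,9,10,11,12,13,14,15}

Answer: 5 steps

b: 6,8,10,12,14,16,18,20,22,24,26,28,30,32,34,36
d: 0,2,1,0,2,1,0,2,1,0,2,1,0,2,1,0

steps = 5; useful = 80; efficiency = 80/80 = 1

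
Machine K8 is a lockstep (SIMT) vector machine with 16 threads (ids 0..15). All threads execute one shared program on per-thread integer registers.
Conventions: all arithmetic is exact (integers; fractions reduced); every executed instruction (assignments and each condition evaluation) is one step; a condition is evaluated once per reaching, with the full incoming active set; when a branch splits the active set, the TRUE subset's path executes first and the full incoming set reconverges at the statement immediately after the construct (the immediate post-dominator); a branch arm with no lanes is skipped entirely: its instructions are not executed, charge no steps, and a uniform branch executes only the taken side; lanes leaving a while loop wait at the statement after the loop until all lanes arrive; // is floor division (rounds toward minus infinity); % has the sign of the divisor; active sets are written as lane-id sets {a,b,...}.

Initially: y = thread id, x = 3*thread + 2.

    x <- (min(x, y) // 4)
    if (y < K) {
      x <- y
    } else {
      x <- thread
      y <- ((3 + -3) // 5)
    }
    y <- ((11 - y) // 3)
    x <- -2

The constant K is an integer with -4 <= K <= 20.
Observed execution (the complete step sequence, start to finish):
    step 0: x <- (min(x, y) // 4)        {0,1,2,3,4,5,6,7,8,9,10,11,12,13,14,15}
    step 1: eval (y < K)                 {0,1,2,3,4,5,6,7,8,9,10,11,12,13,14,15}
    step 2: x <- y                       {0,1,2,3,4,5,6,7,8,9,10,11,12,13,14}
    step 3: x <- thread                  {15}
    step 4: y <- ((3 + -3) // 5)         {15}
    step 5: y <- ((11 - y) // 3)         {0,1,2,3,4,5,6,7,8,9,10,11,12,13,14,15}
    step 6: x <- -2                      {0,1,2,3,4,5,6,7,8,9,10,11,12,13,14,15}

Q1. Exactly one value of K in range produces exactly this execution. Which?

Answer: K = 15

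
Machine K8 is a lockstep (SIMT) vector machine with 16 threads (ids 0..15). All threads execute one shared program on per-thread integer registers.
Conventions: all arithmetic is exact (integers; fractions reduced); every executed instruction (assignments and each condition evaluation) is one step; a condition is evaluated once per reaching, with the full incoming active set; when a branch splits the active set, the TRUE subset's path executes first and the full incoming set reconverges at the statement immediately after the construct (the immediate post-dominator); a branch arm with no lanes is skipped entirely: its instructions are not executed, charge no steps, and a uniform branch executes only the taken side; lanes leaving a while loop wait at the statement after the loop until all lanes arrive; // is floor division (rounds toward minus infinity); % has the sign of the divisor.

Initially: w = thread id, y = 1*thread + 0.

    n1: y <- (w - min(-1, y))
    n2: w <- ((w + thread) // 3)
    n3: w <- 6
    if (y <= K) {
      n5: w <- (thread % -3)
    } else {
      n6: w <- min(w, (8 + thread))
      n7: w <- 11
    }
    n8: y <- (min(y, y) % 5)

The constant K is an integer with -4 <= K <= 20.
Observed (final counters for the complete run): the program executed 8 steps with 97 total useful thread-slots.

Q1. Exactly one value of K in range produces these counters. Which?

Answer: K = 15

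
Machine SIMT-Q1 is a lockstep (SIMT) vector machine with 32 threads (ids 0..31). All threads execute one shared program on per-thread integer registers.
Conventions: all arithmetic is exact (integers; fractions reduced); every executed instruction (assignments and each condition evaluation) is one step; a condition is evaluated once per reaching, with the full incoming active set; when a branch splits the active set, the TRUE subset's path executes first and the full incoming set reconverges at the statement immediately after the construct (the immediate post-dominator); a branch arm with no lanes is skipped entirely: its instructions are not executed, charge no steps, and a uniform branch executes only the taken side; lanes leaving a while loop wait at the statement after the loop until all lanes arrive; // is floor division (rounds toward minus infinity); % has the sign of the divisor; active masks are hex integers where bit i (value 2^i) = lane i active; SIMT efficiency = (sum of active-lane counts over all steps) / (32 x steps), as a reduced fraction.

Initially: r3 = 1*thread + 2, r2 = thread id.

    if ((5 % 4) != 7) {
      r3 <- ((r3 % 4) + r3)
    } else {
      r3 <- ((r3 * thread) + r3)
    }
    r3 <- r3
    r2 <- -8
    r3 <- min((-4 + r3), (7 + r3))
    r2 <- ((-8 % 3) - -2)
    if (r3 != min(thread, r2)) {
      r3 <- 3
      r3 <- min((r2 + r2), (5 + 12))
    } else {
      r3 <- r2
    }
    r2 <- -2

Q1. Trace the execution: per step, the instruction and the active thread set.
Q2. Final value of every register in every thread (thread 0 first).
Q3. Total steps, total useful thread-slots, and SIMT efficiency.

step 0: eval ((5 % 4) != 7)          0xffffffff
step 1: r3 <- ((r3 % 4) + r3)        0xffffffff
step 2: r3 <- r3                     0xffffffff
step 3: r2 <- -8                     0xffffffff
step 4: r3 <- min((-4 + r3), (7 + r3)) 0xffffffff
step 5: r2 <- ((-8 % 3) - -2)        0xffffffff
step 6: eval (r3 != min(thread, r2)) 0xffffffff
step 7: r3 <- 3                      0xfffffffe
step 8: r3 <- min((r2 + r2), (5 + 12)) 0xfffffffe
step 9: r3 <- r2                     0x00000001
step 10: r2 <- -2                     0xffffffff

Answer: 11 steps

r3: 3,6,6,6,6,6,6,6,6,6,6,6,6,6,6,6,6,6,6,6,6,6,6,6,6,6,6,6,6,6,6,6
r2: -2,-2,-2,-2,-2,-2,-2,-2,-2,-2,-2,-2,-2,-2,-2,-2,-2,-2,-2,-2,-2,-2,-2,-2,-2,-2,-2,-2,-2,-2,-2,-2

steps = 11; useful = 319; efficiency = 319/352 = 29/32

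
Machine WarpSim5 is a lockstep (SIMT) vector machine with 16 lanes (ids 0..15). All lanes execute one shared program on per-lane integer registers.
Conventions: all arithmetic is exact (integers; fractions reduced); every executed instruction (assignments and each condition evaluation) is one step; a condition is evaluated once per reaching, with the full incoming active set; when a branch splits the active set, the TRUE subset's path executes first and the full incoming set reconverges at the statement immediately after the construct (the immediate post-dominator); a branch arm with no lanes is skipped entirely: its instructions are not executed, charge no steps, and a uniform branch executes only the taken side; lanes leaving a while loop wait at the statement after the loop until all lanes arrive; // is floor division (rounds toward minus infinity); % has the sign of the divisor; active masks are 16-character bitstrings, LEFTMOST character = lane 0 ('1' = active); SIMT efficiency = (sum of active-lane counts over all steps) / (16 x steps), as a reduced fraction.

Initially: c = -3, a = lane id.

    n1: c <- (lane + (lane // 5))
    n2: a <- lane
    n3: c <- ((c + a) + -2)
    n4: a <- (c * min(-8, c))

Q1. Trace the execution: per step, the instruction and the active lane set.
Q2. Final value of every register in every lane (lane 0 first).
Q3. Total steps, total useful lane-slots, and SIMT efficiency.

step 0: c <- (lane + (lane // 5))    1111111111111111
step 1: a <- lane                    1111111111111111
step 2: c <- ((c + a) + -2)          1111111111111111
step 3: a <- (c * min(-8, c))        1111111111111111

Answer: 4 steps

c: -2,0,2,4,6,9,11,13,15,17,20,22,24,26,28,31
a: 16,0,-16,-32,-48,-72,-88,-104,-120,-136,-160,-176,-192,-208,-224,-248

steps = 4; useful = 64; efficiency = 64/64 = 1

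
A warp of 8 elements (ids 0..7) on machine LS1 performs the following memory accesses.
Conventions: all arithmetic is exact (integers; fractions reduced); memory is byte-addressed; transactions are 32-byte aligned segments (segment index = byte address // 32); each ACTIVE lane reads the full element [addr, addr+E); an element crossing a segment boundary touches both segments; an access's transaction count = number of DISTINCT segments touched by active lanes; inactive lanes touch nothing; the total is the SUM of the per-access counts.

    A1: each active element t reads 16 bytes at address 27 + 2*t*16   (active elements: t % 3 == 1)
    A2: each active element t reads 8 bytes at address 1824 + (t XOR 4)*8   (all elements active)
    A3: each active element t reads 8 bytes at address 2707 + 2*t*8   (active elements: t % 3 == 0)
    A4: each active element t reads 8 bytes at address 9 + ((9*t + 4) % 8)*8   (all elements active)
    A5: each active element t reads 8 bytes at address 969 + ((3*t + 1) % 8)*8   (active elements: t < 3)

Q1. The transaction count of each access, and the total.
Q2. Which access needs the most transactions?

A1: 6 transactions
A2: 2 transactions
A3: 3 transactions
A4: 3 transactions
A5: 3 transactions

Answer: 6,2,3,3,3; total 17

Answer: A1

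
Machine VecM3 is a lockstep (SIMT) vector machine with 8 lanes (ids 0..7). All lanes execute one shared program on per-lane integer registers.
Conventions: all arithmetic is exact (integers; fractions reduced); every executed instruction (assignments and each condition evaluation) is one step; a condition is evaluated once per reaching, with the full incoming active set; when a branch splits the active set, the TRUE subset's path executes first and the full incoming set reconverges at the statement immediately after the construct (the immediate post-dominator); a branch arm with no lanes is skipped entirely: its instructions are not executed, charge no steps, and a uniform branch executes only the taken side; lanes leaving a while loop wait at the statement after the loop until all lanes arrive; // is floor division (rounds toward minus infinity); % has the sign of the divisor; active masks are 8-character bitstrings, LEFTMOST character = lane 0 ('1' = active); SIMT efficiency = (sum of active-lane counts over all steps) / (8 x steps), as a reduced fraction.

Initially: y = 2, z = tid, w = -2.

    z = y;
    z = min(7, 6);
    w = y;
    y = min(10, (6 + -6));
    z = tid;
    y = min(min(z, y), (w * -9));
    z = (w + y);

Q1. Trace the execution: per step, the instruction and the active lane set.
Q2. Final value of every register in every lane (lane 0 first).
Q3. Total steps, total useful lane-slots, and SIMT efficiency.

step 0: z <- y                       11111111
step 1: z <- min(7, 6)               11111111
step 2: w <- y                       11111111
step 3: y <- min(10, (6 + -6))       11111111
step 4: z <- tid                     11111111
step 5: y <- min(min(z, y), (w * -9)) 11111111
step 6: z <- (w + y)                 11111111

Answer: 7 steps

y: -18,-18,-18,-18,-18,-18,-18,-18
z: -16,-16,-16,-16,-16,-16,-16,-16
w: 2,2,2,2,2,2,2,2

steps = 7; useful = 56; efficiency = 56/56 = 1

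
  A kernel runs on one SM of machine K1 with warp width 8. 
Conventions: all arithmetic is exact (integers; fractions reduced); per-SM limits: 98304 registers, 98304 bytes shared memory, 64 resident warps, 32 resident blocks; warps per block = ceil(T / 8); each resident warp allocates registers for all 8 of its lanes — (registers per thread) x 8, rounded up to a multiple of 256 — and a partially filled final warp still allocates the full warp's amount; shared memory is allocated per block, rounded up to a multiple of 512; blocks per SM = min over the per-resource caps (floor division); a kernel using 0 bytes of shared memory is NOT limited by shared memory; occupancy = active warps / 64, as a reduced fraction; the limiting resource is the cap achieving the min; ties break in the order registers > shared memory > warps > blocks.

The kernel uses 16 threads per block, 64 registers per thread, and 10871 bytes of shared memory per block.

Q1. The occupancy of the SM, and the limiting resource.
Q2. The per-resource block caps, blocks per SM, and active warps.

Answer: occupancy 1/4, limited by shared memory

registers: 96 blocks
shared memory: 8 blocks
warps: 32 blocks
blocks: 32 blocks

Answer: 8 blocks, 16 active warps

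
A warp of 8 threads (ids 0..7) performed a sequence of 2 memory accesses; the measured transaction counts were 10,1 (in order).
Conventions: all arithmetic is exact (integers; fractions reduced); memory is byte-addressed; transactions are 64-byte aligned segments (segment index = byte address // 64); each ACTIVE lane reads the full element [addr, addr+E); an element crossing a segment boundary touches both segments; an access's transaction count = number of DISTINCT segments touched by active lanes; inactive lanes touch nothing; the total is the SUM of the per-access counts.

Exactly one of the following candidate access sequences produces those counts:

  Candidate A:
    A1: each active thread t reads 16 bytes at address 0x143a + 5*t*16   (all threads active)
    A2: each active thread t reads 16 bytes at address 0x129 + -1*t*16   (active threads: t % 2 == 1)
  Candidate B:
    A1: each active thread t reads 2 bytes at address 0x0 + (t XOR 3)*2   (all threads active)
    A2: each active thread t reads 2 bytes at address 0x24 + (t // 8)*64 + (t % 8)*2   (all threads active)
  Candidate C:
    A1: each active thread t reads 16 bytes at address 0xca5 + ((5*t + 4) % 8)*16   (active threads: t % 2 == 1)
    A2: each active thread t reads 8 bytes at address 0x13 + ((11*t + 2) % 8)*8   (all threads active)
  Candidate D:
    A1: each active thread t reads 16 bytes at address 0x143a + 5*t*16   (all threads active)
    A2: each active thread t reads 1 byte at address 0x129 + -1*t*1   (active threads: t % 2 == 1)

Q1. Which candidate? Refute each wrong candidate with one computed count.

A: A2 gives 3 transactions, not 1
B: A1 gives 1 transaction, not 10
C: A1 gives 3 transactions, not 10
D: all counts match (10,1)

Answer: D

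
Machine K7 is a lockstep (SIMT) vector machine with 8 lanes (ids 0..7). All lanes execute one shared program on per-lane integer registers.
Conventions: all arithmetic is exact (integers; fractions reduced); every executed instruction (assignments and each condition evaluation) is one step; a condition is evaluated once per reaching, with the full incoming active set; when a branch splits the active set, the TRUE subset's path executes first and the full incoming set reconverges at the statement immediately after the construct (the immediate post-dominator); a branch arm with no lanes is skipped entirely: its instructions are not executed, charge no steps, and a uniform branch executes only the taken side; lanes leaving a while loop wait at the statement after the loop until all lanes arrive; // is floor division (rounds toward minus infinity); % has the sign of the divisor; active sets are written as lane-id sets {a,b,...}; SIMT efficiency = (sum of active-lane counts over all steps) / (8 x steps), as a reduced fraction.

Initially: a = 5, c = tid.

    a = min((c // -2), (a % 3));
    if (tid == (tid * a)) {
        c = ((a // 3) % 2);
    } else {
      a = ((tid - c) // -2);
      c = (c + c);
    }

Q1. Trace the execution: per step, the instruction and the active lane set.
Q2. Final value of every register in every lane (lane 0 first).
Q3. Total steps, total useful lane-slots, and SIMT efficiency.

step 0: a <- min((c // -2), (a % 3)) {0,1,2,3,4,5,6,7}
step 1: eval (tid == (tid * a))      {0,1,2,3,4,5,6,7}
step 2: c <- ((a // 3) % 2)          {0}
step 3: a <- ((tid - c) // -2)       {1,2,3,4,5,6,7}
step 4: c <- (c + c)                 {1,2,3,4,5,6,7}

Answer: 5 steps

a: 0,0,0,0,0,0,0,0
c: 0,2,4,6,8,10,12,14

steps = 5; useful = 31; efficiency = 31/40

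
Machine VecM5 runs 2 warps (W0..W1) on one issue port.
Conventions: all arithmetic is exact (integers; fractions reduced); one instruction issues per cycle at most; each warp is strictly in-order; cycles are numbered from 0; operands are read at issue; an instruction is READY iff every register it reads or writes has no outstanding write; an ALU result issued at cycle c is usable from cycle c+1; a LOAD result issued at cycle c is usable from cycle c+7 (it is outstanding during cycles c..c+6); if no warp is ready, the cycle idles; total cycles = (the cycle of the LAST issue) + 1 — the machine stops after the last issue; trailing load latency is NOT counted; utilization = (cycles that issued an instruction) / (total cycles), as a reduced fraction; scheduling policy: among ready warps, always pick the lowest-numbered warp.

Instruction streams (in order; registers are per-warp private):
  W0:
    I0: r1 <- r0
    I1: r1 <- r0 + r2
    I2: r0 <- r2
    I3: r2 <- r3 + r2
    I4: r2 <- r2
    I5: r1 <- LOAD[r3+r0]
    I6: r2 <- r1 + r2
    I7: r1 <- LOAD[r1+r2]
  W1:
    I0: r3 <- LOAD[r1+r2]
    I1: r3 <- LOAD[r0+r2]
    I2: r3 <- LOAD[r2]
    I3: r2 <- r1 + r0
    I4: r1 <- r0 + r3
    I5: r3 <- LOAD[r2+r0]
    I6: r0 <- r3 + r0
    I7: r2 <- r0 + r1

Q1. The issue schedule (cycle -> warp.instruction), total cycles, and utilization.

cycle 0: W0.I0
cycle 1: W0.I1
cycle 2: W0.I2
cycle 3: W0.I3
cycle 4: W0.I4
cycle 5: W0.I5
cycle 6: W1.I0
cycle 7: idle
cycle 8: idle
cycle 9: idle
cycle 10: idle
cycle 11: idle
cycle 12: W0.I6
cycle 13: W0.I7
cycle 14: W1.I1
cycle 15: idle
cycle 16: idle
cycle 17: idle
cycle 18: idle
cycle 19: idle
cycle 20: idle
cycle 21: W1.I2
cycle 22: W1.I3
cycle 23: idle
cycle 24: idle
cycle 25: idle
cycle 26: idle
cycle 27: idle
cycle 28: W1.I4
cycle 29: W1.I5
cycle 30: idle
cycle 31: idle
cycle 32: idle
cycle 33: idle
cycle 34: idle
cycle 35: idle
cycle 36: W1.I6
cycle 37: W1.I7

Answer: 38 cycles, utilization 8/19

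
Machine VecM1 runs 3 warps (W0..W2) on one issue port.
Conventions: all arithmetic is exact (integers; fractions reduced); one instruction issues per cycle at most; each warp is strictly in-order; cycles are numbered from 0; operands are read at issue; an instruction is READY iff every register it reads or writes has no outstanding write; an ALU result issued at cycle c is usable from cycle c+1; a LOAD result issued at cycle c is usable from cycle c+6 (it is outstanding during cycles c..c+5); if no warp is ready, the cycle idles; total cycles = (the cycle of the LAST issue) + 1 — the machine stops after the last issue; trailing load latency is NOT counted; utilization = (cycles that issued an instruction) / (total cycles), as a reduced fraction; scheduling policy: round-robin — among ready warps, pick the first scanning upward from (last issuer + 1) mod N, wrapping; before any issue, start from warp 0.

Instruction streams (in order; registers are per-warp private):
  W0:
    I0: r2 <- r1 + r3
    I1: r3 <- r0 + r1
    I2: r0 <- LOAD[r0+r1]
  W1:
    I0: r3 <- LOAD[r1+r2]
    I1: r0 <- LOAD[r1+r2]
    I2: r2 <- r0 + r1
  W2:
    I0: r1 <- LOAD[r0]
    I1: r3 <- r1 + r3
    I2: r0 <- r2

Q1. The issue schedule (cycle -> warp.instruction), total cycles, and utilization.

cycle 0: W0.I0
cycle 1: W1.I0
cycle 2: W2.I0
cycle 3: W0.I1
cycle 4: W1.I1
cycle 5: W0.I2
cycle 6: idle
cycle 7: idle
cycle 8: W2.I1
cycle 9: W2.I2
cycle 10: W1.I2

Answer: 11 cycles, utilization 9/11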